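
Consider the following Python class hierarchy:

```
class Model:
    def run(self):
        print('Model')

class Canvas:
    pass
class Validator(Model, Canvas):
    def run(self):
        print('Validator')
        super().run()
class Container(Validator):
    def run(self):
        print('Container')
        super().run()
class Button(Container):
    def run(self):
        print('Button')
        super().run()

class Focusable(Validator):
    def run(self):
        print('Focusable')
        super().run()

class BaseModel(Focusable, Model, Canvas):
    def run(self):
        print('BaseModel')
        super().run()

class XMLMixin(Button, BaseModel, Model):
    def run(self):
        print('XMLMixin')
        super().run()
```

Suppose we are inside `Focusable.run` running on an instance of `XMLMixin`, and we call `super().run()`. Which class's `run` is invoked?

L[XMLMixin] = XMLMixin + merge(L[Button], L[BaseModel], L[Model], [Button BaseModel Model])
  take Button:  [Button Container Validator Model Canvas object] + [BaseModel Focusable Validator Model Canvas object] + [Model object] + [Button BaseModel Model]
  take Container:  [Container Validator Model Canvas object] + [BaseModel Focusable Validator Model Canvas object] + [Model object] + [BaseModel Model]
  take BaseModel:  [Validator Model Canvas object] + [BaseModel Focusable Validator Model Canvas object] + [Model object] + [BaseModel Model]
  take Focusable:  [Validator Model Canvas object] + [Focusable Validator Model Canvas object] + [Model object] + [Model]
  take Validator:  [Validator Model Canvas object] + [Validator Model Canvas object] + [Model object] + [Model]
  take Model:  [Model Canvas object] + [Model Canvas object] + [Model object] + [Model]
  take Canvas:  [Canvas object] + [Canvas object] + [object]
  take object:  [object] + [object] + [object]
MRO: XMLMixin Button Container BaseModel Focusable Validator Model Canvas object
super() in Focusable.run on a XMLMixin instance goes to the class after Focusable in XMLMixin's MRO: Validator.

Validator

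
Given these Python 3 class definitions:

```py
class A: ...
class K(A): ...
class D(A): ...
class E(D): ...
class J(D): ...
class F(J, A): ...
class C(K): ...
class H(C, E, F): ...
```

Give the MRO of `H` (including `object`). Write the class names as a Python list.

L[H] = H + merge(L[C], L[E], L[F], [C E F])
  take C:  [C K A object] + [E D A object] + [F J D A object] + [C E F]
  take K:  [K A object] + [E D A object] + [F J D A object] + [E F]
  take E:  [A object] + [E D A object] + [F J D A object] + [E F]
  take F:  [A object] + [D A object] + [F J D A object] + [F]
  take J:  [A object] + [D A object] + [J D A object]
  take D:  [A object] + [D A object] + [D A object]
  take A:  [A object] + [A object] + [A object]
  take object:  [object] + [object] + [object]

[H, C, K, E, F, J, D, A, object]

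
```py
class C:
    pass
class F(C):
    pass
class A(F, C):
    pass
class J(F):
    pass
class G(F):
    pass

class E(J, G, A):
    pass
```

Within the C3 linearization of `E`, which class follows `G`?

L[E] = E + merge(L[J], L[G], L[A], [J G A])
  take J:  [J F C object] + [G F C object] + [A F C object] + [J G A]
  take G:  [F C object] + [G F C object] + [A F C object] + [G A]
  take A:  [F C object] + [F C object] + [A F C object] + [A]
  take F:  [F C object] + [F C object] + [F C object]
  take C:  [C object] + [C object] + [C object]
  take object:  [object] + [object] + [object]
MRO: E J G A F C object
G is at position 2; next is A.

A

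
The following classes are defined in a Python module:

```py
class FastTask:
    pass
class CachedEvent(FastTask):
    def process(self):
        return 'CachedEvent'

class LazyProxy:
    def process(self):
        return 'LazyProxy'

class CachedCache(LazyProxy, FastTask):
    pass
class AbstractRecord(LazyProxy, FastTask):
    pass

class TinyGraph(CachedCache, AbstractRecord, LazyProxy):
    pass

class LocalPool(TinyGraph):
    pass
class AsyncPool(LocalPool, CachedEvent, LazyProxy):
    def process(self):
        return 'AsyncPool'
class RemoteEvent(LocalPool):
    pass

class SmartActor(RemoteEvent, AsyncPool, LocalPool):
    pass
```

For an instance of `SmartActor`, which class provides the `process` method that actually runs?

L[SmartActor] = SmartActor + merge(L[RemoteEvent], L[AsyncPool], L[LocalPool], [RemoteEvent AsyncPool LocalPool])
  take RemoteEvent:  [RemoteEvent LocalPool TinyGraph CachedCache AbstractRecord LazyProxy FastTask object] + [AsyncPool LocalPool TinyGraph CachedCache AbstractRecord CachedEvent LazyProxy FastTask object] + [LocalPool TinyGraph CachedCache AbstractRecord LazyProxy FastTask object] + [RemoteEvent AsyncPool LocalPool]
  take AsyncPool:  [LocalPool TinyGraph CachedCache AbstractRecord LazyProxy FastTask object] + [AsyncPool LocalPool TinyGraph CachedCache AbstractRecord CachedEvent LazyProxy FastTask object] + [LocalPool TinyGraph CachedCache AbstractRecord LazyProxy FastTask object] + [AsyncPool LocalPool]
  take LocalPool:  [LocalPool TinyGraph CachedCache AbstractRecord LazyProxy FastTask object] + [LocalPool TinyGraph CachedCache AbstractRecord CachedEvent LazyProxy FastTask object] + [LocalPool TinyGraph CachedCache AbstractRecord LazyProxy FastTask object] + [LocalPool]
  take TinyGraph:  [TinyGraph CachedCache AbstractRecord LazyProxy FastTask object] + [TinyGraph CachedCache AbstractRecord CachedEvent LazyProxy FastTask object] + [TinyGraph CachedCache AbstractRecord LazyProxy FastTask object]
  take CachedCache:  [CachedCache AbstractRecord LazyProxy FastTask object] + [CachedCache AbstractRecord CachedEvent LazyProxy FastTask object] + [CachedCache AbstractRecord LazyProxy FastTask object]
  take AbstractRecord:  [AbstractRecord LazyProxy FastTask object] + [AbstractRecord CachedEvent LazyProxy FastTask object] + [AbstractRecord LazyProxy FastTask object]
  take CachedEvent:  [LazyProxy FastTask object] + [CachedEvent LazyProxy FastTask object] + [LazyProxy FastTask object]
  take LazyProxy:  [LazyProxy FastTask object] + [LazyProxy FastTask object] + [LazyProxy FastTask object]
  take FastTask:  [FastTask object] + [FastTask object] + [FastTask object]
  take object:  [object] + [object] + [object]
MRO: SmartActor RemoteEvent AsyncPool LocalPool TinyGraph CachedCache AbstractRecord CachedEvent LazyProxy FastTask object
process is defined in: AsyncPool, CachedEvent, LazyProxy. First along the MRO is AsyncPool.

AsyncPool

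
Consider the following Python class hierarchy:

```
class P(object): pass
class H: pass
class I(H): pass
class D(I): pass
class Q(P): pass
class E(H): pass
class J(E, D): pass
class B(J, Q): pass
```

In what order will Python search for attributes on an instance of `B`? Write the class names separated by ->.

L[B] = B + merge(L[J], L[Q], [J Q])
  take J:  [J E D I H object] + [Q P object] + [J Q]
  take E:  [E D I H object] + [Q P object] + [Q]
  take D:  [D I H object] + [Q P object] + [Q]
  take I:  [I H object] + [Q P object] + [Q]
  take H:  [H object] + [Q P object] + [Q]
  take Q:  [object] + [Q P object] + [Q]
  take P:  [object] + [P object]
  take object:  [object] + [object]

B -> J -> E -> D -> I -> H -> Q -> P -> object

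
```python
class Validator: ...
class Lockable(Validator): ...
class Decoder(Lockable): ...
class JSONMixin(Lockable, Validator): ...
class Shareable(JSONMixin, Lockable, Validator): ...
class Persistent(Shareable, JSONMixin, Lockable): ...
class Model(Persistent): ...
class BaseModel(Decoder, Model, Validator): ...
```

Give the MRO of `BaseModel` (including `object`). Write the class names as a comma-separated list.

BaseModel, Decoder, Model, Persistent, Shareable, JSONMixin, Lockable, Validator, object

L[BaseModel] = BaseModel + merge(L[Decoder], L[Model], L[Validator], [Decoder Model Validator])
  take Decoder:  [Decoder Lockable Validator object] + [Model Persistent Shareable JSONMixin Lockable Validator object] + [Validator object] + [Decoder Model Validator]
  take Model:  [Lockable Validator object] + [Model Persistent Shareable JSONMixin Lockable Validator object] + [Validator object] + [Model Validator]
  take Persistent:  [Lockable Validator object] + [Persistent Shareable JSONMixin Lockable Validator object] + [Validator object] + [Validator]
  take Shareable:  [Lockable Validator object] + [Shareable JSONMixin Lockable Validator object] + [Validator object] + [Validator]
  take JSONMixin:  [Lockable Validator object] + [JSONMixin Lockable Validator object] + [Validator object] + [Validator]
  take Lockable:  [Lockable Validator object] + [Lockable Validator object] + [Validator object] + [Validator]
  take Validator:  [Validator object] + [Validator object] + [Validator object] + [Validator]
  take object:  [object] + [object] + [object]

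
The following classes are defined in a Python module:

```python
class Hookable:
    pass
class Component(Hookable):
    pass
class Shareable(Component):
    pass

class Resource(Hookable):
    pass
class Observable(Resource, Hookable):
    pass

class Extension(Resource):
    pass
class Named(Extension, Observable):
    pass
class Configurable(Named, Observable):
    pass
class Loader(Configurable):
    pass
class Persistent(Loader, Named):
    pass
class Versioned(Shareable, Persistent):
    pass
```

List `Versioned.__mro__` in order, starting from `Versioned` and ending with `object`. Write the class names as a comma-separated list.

Versioned, Shareable, Component, Persistent, Loader, Configurable, Named, Extension, Observable, Resource, Hookable, object

L[Versioned] = Versioned + merge(L[Shareable], L[Persistent], [Shareable Persistent])
  take Shareable:  [Shareable Component Hookable object] + [Persistent Loader Configurable Named Extension Observable Resource Hookable object] + [Shareable Persistent]
  take Component:  [Component Hookable object] + [Persistent Loader Configurable Named Extension Observable Resource Hookable object] + [Persistent]
  take Persistent:  [Hookable object] + [Persistent Loader Configurable Named Extension Observable Resource Hookable object] + [Persistent]
  take Loader:  [Hookable object] + [Loader Configurable Named Extension Observable Resource Hookable object]
  take Configurable:  [Hookable object] + [Configurable Named Extension Observable Resource Hookable object]
  take Named:  [Hookable object] + [Named Extension Observable Resource Hookable object]
  take Extension:  [Hookable object] + [Extension Observable Resource Hookable object]
  take Observable:  [Hookable object] + [Observable Resource Hookable object]
  take Resource:  [Hookable object] + [Resource Hookable object]
  take Hookable:  [Hookable object] + [Hookable object]
  take object:  [object] + [object]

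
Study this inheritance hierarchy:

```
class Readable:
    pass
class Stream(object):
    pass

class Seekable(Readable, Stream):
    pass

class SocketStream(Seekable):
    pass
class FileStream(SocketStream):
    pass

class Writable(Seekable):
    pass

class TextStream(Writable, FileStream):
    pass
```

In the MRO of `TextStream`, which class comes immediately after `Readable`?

L[TextStream] = TextStream + merge(L[Writable], L[FileStream], [Writable FileStream])
  take Writable:  [Writable Seekable Readable Stream object] + [FileStream SocketStream Seekable Readable Stream object] + [Writable FileStream]
  take FileStream:  [Seekable Readable Stream object] + [FileStream SocketStream Seekable Readable Stream object] + [FileStream]
  take SocketStream:  [Seekable Readable Stream object] + [SocketStream Seekable Readable Stream object]
  take Seekable:  [Seekable Readable Stream object] + [Seekable Readable Stream object]
  take Readable:  [Readable Stream object] + [Readable Stream object]
  take Stream:  [Stream object] + [Stream object]
  take object:  [object] + [object]
MRO: TextStream Writable FileStream SocketStream Seekable Readable Stream object
Readable is at position 5; next is Stream.

Stream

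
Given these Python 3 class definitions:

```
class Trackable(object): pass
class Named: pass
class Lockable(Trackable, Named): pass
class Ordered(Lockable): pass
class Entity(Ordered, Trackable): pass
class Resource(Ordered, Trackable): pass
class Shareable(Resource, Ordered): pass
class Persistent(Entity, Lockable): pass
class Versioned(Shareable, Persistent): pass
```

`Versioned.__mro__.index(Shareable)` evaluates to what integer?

L[Versioned] = Versioned + merge(L[Shareable], L[Persistent], [Shareable Persistent])
  take Shareable:  [Shareable Resource Ordered Lockable Trackable Named object] + [Persistent Entity Ordered Lockable Trackable Named object] + [Shareable Persistent]
  take Resource:  [Resource Ordered Lockable Trackable Named object] + [Persistent Entity Ordered Lockable Trackable Named object] + [Persistent]
  take Persistent:  [Ordered Lockable Trackable Named object] + [Persistent Entity Ordered Lockable Trackable Named object] + [Persistent]
  take Entity:  [Ordered Lockable Trackable Named object] + [Entity Ordered Lockable Trackable Named object]
  take Ordered:  [Ordered Lockable Trackable Named object] + [Ordered Lockable Trackable Named object]
  take Lockable:  [Lockable Trackable Named object] + [Lockable Trackable Named object]
  take Trackable:  [Trackable Named object] + [Trackable Named object]
  take Named:  [Named object] + [Named object]
  take object:  [object] + [object]
MRO: Versioned Shareable Resource Persistent Entity Ordered Lockable Trackable Named object
Shareable sits at index 1.

1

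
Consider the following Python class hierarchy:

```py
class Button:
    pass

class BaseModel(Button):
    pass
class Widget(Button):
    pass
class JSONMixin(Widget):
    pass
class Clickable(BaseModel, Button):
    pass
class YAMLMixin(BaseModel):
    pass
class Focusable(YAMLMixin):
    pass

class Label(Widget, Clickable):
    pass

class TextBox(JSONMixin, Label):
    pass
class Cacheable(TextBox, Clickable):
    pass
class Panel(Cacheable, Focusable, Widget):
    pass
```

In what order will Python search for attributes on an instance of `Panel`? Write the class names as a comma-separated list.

L[Panel] = Panel + merge(L[Cacheable], L[Focusable], L[Widget], [Cacheable Focusable Widget])
  take Cacheable:  [Cacheable TextBox JSONMixin Label Widget Clickable BaseModel Button object] + [Focusable YAMLMixin BaseModel Button object] + [Widget Button object] + [Cacheable Focusable Widget]
  take TextBox:  [TextBox JSONMixin Label Widget Clickable BaseModel Button object] + [Focusable YAMLMixin BaseModel Button object] + [Widget Button object] + [Focusable Widget]
  take JSONMixin:  [JSONMixin Label Widget Clickable BaseModel Button object] + [Focusable YAMLMixin BaseModel Button object] + [Widget Button object] + [Focusable Widget]
  take Label:  [Label Widget Clickable BaseModel Button object] + [Focusable YAMLMixin BaseModel Button object] + [Widget Button object] + [Focusable Widget]
  take Focusable:  [Widget Clickable BaseModel Button object] + [Focusable YAMLMixin BaseModel Button object] + [Widget Button object] + [Focusable Widget]
  take Widget:  [Widget Clickable BaseModel Button object] + [YAMLMixin BaseModel Button object] + [Widget Button object] + [Widget]
  take Clickable:  [Clickable BaseModel Button object] + [YAMLMixin BaseModel Button object] + [Button object]
  take YAMLMixin:  [BaseModel Button object] + [YAMLMixin BaseModel Button object] + [Button object]
  take BaseModel:  [BaseModel Button object] + [BaseModel Button object] + [Button object]
  take Button:  [Button object] + [Button object] + [Button object]
  take object:  [object] + [object] + [object]

Panel, Cacheable, TextBox, JSONMixin, Label, Focusable, Widget, Clickable, YAMLMixin, BaseModel, Button, object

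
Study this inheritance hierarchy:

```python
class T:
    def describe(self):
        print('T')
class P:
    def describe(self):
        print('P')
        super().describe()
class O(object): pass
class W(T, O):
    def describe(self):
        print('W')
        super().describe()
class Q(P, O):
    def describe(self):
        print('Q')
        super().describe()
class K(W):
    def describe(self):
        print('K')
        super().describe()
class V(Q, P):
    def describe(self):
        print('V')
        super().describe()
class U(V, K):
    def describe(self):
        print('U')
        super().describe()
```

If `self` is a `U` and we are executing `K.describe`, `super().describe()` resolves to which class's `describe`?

W

L[U] = U + merge(L[V], L[K], [V K])
  take V:  [V Q P O object] + [K W T O object] + [V K]
  take Q:  [Q P O object] + [K W T O object] + [K]
  take P:  [P O object] + [K W T O object] + [K]
  take K:  [O object] + [K W T O object] + [K]
  take W:  [O object] + [W T O object]
  take T:  [O object] + [T O object]
  take O:  [O object] + [O object]
  take object:  [object] + [object]
MRO: U V Q P K W T O object
super() in K.describe on a U instance goes to the class after K in U's MRO: W.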